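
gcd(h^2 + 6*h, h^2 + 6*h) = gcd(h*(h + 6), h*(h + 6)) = h^2 + 6*h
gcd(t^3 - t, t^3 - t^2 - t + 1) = t^2 - 1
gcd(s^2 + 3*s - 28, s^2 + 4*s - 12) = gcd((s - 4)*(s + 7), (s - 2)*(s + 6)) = 1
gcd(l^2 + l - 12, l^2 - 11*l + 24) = l - 3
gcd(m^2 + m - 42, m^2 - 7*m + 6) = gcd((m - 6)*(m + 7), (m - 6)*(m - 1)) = m - 6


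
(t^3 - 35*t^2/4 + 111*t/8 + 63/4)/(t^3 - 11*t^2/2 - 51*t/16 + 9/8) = 2*(2*t - 7)/(4*t - 1)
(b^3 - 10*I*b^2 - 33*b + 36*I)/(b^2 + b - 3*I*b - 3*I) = (b^2 - 7*I*b - 12)/(b + 1)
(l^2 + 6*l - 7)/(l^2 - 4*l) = (l^2 + 6*l - 7)/(l*(l - 4))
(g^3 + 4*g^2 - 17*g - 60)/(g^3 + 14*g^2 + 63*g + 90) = (g - 4)/(g + 6)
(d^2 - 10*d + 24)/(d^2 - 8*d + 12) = (d - 4)/(d - 2)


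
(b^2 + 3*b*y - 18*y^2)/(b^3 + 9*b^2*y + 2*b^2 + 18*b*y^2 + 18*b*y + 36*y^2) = (b - 3*y)/(b^2 + 3*b*y + 2*b + 6*y)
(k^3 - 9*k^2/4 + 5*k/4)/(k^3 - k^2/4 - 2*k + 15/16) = 4*k*(k - 1)/(4*k^2 + 4*k - 3)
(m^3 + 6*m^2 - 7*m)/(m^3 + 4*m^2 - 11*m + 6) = m*(m + 7)/(m^2 + 5*m - 6)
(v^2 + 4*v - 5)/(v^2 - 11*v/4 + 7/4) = 4*(v + 5)/(4*v - 7)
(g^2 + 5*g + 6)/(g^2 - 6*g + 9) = (g^2 + 5*g + 6)/(g^2 - 6*g + 9)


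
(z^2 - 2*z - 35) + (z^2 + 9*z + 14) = 2*z^2 + 7*z - 21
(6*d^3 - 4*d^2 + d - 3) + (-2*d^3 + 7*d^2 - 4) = 4*d^3 + 3*d^2 + d - 7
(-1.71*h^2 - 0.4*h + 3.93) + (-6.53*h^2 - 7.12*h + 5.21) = -8.24*h^2 - 7.52*h + 9.14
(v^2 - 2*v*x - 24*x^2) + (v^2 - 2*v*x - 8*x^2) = 2*v^2 - 4*v*x - 32*x^2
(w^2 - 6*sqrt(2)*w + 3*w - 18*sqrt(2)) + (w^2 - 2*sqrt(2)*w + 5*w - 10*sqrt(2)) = 2*w^2 - 8*sqrt(2)*w + 8*w - 28*sqrt(2)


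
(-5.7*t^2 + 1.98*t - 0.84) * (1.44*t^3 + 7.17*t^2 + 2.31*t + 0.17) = -8.208*t^5 - 38.0178*t^4 - 0.180000000000001*t^3 - 2.418*t^2 - 1.6038*t - 0.1428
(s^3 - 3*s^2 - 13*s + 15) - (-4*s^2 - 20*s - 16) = s^3 + s^2 + 7*s + 31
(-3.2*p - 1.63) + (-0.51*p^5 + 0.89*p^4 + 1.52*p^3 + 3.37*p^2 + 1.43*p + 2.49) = -0.51*p^5 + 0.89*p^4 + 1.52*p^3 + 3.37*p^2 - 1.77*p + 0.86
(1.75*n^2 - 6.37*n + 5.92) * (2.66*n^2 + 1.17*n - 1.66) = 4.655*n^4 - 14.8967*n^3 + 5.3893*n^2 + 17.5006*n - 9.8272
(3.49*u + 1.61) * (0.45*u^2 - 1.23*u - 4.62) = 1.5705*u^3 - 3.5682*u^2 - 18.1041*u - 7.4382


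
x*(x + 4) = x^2 + 4*x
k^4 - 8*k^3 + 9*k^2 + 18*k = k*(k - 6)*(k - 3)*(k + 1)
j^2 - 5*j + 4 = (j - 4)*(j - 1)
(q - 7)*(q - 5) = q^2 - 12*q + 35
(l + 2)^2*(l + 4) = l^3 + 8*l^2 + 20*l + 16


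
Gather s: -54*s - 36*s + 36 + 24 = 60 - 90*s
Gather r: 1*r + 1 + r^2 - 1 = r^2 + r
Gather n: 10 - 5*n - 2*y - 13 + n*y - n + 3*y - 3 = n*(y - 6) + y - 6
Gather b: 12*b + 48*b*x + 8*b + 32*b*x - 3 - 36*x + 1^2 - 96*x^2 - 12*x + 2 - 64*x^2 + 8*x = b*(80*x + 20) - 160*x^2 - 40*x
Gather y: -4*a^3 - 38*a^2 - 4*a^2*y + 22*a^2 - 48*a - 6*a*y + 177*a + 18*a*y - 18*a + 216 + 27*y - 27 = -4*a^3 - 16*a^2 + 111*a + y*(-4*a^2 + 12*a + 27) + 189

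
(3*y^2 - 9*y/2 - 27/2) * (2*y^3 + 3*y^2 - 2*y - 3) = 6*y^5 - 93*y^3/2 - 81*y^2/2 + 81*y/2 + 81/2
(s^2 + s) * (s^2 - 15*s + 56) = s^4 - 14*s^3 + 41*s^2 + 56*s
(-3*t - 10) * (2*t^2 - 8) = -6*t^3 - 20*t^2 + 24*t + 80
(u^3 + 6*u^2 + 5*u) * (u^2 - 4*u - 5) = u^5 + 2*u^4 - 24*u^3 - 50*u^2 - 25*u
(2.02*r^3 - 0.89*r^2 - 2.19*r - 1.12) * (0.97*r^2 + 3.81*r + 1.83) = 1.9594*r^5 + 6.8329*r^4 - 1.8186*r^3 - 11.059*r^2 - 8.2749*r - 2.0496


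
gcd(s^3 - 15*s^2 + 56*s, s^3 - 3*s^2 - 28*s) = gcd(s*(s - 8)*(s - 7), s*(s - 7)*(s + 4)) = s^2 - 7*s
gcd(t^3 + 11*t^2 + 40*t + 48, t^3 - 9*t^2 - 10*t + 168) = t + 4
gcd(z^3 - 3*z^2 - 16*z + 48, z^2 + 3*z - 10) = 1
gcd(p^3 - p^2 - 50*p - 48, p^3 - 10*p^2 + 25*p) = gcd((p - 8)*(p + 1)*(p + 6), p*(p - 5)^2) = 1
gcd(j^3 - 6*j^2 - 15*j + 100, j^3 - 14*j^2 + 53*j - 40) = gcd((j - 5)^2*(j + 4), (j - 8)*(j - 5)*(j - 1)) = j - 5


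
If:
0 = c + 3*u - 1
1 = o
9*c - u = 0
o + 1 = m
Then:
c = 1/28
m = 2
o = 1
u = 9/28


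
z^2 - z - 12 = (z - 4)*(z + 3)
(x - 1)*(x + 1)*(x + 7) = x^3 + 7*x^2 - x - 7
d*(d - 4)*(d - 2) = d^3 - 6*d^2 + 8*d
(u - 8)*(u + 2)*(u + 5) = u^3 - u^2 - 46*u - 80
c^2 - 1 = (c - 1)*(c + 1)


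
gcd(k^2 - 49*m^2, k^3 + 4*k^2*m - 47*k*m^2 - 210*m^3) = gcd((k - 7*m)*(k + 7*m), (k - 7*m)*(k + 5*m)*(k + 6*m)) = k - 7*m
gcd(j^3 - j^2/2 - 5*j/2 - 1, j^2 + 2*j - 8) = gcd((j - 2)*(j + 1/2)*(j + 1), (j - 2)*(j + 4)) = j - 2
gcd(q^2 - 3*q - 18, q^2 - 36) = q - 6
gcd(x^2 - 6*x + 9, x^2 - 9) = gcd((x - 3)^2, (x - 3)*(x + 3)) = x - 3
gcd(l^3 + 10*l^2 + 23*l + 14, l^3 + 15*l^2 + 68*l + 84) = l^2 + 9*l + 14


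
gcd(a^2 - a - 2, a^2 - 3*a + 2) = a - 2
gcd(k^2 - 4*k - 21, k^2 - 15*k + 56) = k - 7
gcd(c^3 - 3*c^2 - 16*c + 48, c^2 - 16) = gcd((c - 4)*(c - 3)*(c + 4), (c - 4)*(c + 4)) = c^2 - 16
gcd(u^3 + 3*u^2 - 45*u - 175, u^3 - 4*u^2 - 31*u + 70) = u^2 - 2*u - 35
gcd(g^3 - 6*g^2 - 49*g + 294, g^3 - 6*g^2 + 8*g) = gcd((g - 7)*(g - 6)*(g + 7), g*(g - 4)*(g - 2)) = 1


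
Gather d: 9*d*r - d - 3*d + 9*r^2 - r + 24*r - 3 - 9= d*(9*r - 4) + 9*r^2 + 23*r - 12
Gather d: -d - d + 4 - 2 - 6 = -2*d - 4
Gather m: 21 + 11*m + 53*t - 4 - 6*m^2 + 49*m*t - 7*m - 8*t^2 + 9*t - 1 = -6*m^2 + m*(49*t + 4) - 8*t^2 + 62*t + 16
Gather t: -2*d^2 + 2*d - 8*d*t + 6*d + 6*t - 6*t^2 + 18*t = -2*d^2 + 8*d - 6*t^2 + t*(24 - 8*d)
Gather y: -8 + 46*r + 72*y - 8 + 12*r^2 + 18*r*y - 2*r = 12*r^2 + 44*r + y*(18*r + 72) - 16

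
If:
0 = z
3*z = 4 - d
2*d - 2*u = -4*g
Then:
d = 4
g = u/2 - 2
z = 0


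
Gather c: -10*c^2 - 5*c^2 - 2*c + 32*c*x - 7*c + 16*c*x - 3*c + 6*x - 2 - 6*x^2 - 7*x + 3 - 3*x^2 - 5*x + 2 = -15*c^2 + c*(48*x - 12) - 9*x^2 - 6*x + 3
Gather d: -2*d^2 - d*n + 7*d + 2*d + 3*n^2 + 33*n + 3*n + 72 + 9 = -2*d^2 + d*(9 - n) + 3*n^2 + 36*n + 81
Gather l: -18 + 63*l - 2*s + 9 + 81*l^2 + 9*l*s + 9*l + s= 81*l^2 + l*(9*s + 72) - s - 9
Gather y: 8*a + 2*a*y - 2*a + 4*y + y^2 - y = 6*a + y^2 + y*(2*a + 3)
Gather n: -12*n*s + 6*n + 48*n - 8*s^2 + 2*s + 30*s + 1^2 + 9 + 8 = n*(54 - 12*s) - 8*s^2 + 32*s + 18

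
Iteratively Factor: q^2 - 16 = (q + 4)*(q - 4)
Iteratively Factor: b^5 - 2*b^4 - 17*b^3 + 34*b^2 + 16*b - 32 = (b - 2)*(b^4 - 17*b^2 + 16) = (b - 4)*(b - 2)*(b^3 + 4*b^2 - b - 4) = (b - 4)*(b - 2)*(b - 1)*(b^2 + 5*b + 4) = (b - 4)*(b - 2)*(b - 1)*(b + 1)*(b + 4)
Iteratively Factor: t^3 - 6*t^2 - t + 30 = (t - 5)*(t^2 - t - 6) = (t - 5)*(t + 2)*(t - 3)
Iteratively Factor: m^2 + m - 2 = (m - 1)*(m + 2)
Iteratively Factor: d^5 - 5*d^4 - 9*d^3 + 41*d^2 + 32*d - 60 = (d + 2)*(d^4 - 7*d^3 + 5*d^2 + 31*d - 30) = (d + 2)^2*(d^3 - 9*d^2 + 23*d - 15) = (d - 1)*(d + 2)^2*(d^2 - 8*d + 15) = (d - 3)*(d - 1)*(d + 2)^2*(d - 5)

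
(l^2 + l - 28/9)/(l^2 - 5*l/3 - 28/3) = (l - 4/3)/(l - 4)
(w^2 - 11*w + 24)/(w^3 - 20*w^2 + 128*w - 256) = (w - 3)/(w^2 - 12*w + 32)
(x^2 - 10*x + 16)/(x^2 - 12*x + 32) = (x - 2)/(x - 4)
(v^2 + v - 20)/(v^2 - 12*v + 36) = (v^2 + v - 20)/(v^2 - 12*v + 36)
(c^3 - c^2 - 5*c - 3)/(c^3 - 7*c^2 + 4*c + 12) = (c^2 - 2*c - 3)/(c^2 - 8*c + 12)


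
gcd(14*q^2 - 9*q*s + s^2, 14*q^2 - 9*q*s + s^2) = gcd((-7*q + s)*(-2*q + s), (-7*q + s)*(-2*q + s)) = 14*q^2 - 9*q*s + s^2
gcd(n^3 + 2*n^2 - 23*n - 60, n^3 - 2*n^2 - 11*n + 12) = n + 3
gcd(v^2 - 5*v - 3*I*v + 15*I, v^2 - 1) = 1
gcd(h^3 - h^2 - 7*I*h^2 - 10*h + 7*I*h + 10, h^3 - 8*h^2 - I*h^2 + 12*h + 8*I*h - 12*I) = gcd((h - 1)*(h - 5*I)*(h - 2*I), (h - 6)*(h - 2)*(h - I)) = 1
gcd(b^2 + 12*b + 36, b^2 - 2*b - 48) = b + 6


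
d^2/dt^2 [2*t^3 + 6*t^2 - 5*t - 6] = 12*t + 12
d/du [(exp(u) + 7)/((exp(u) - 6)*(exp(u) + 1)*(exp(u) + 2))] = 2*(-exp(3*u) - 9*exp(2*u) + 21*exp(u) + 50)*exp(u)/(exp(6*u) - 6*exp(5*u) - 23*exp(4*u) + 72*exp(3*u) + 328*exp(2*u) + 384*exp(u) + 144)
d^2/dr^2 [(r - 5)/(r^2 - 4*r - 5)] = 2/(r^3 + 3*r^2 + 3*r + 1)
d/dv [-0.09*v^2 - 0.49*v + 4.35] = -0.18*v - 0.49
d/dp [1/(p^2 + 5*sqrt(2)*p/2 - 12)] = 2*(-4*p - 5*sqrt(2))/(2*p^2 + 5*sqrt(2)*p - 24)^2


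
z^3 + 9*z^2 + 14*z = z*(z + 2)*(z + 7)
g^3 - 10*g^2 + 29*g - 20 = (g - 5)*(g - 4)*(g - 1)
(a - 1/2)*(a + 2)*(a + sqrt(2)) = a^3 + sqrt(2)*a^2 + 3*a^2/2 - a + 3*sqrt(2)*a/2 - sqrt(2)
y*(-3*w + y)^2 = 9*w^2*y - 6*w*y^2 + y^3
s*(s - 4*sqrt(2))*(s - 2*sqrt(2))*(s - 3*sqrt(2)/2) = s^4 - 15*sqrt(2)*s^3/2 + 34*s^2 - 24*sqrt(2)*s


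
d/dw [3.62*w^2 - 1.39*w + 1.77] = 7.24*w - 1.39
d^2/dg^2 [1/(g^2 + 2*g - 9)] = 2*(-g^2 - 2*g + 4*(g + 1)^2 + 9)/(g^2 + 2*g - 9)^3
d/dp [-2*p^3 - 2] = -6*p^2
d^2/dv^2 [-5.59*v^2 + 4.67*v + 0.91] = -11.1800000000000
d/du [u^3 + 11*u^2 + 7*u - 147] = 3*u^2 + 22*u + 7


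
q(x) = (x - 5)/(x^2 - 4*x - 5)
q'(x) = (4 - 2*x)*(x - 5)/(x^2 - 4*x - 5)^2 + 1/(x^2 - 4*x - 5) = -1/(x^2 + 2*x + 1)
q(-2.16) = -0.86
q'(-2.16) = -0.74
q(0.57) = 0.64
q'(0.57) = -0.41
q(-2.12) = -0.89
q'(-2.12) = -0.80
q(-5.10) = -0.24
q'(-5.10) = -0.06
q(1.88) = 0.35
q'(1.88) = -0.12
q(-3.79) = -0.36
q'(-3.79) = -0.13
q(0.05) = 0.95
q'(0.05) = -0.91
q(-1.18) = -5.56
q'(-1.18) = -30.86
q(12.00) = 0.08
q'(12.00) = -0.00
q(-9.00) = -0.12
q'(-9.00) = -0.02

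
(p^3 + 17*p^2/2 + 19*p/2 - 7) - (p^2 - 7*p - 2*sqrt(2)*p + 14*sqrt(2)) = p^3 + 15*p^2/2 + 2*sqrt(2)*p + 33*p/2 - 14*sqrt(2) - 7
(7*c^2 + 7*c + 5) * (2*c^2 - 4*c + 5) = 14*c^4 - 14*c^3 + 17*c^2 + 15*c + 25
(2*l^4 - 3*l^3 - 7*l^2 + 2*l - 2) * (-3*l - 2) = -6*l^5 + 5*l^4 + 27*l^3 + 8*l^2 + 2*l + 4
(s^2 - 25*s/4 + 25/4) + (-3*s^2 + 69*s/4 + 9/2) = -2*s^2 + 11*s + 43/4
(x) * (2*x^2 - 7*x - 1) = 2*x^3 - 7*x^2 - x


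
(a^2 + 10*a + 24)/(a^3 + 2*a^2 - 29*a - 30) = (a + 4)/(a^2 - 4*a - 5)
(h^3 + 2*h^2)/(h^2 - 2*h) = h*(h + 2)/(h - 2)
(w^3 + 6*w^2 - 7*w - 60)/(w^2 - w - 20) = (w^2 + 2*w - 15)/(w - 5)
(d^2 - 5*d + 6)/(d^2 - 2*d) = (d - 3)/d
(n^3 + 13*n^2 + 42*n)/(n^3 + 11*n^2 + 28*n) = (n + 6)/(n + 4)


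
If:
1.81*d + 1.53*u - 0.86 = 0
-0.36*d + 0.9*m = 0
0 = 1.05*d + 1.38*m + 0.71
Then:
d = -0.44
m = -0.18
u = 1.09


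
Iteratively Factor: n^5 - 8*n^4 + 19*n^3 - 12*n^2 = (n)*(n^4 - 8*n^3 + 19*n^2 - 12*n) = n^2*(n^3 - 8*n^2 + 19*n - 12) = n^2*(n - 1)*(n^2 - 7*n + 12) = n^2*(n - 3)*(n - 1)*(n - 4)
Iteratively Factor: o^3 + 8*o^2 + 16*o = (o + 4)*(o^2 + 4*o) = o*(o + 4)*(o + 4)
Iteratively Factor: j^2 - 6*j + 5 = (j - 1)*(j - 5)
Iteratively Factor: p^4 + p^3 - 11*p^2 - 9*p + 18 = (p - 1)*(p^3 + 2*p^2 - 9*p - 18) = (p - 3)*(p - 1)*(p^2 + 5*p + 6) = (p - 3)*(p - 1)*(p + 3)*(p + 2)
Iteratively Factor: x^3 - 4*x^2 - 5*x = (x + 1)*(x^2 - 5*x) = (x - 5)*(x + 1)*(x)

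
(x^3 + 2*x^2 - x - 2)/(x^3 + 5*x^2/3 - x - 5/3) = 3*(x + 2)/(3*x + 5)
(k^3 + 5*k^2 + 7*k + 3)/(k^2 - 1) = (k^2 + 4*k + 3)/(k - 1)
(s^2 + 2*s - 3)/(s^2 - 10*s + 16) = (s^2 + 2*s - 3)/(s^2 - 10*s + 16)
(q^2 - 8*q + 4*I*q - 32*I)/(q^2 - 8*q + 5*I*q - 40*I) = (q + 4*I)/(q + 5*I)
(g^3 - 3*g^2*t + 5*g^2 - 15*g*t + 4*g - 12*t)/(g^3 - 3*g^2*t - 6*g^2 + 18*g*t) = (g^2 + 5*g + 4)/(g*(g - 6))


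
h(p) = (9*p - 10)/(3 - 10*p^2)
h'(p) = 20*p*(9*p - 10)/(3 - 10*p^2)^2 + 9/(3 - 10*p^2)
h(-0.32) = -6.52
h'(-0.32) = 25.67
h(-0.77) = 5.78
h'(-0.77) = 27.32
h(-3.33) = 0.37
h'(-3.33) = 0.15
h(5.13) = -0.14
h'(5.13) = 0.02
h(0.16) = -3.12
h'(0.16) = -0.36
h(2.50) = -0.21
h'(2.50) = 0.03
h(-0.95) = 3.08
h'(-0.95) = 8.22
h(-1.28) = 1.61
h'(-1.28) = 2.40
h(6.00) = -0.12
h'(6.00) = 0.02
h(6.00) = -0.12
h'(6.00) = 0.02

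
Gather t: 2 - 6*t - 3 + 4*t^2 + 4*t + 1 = 4*t^2 - 2*t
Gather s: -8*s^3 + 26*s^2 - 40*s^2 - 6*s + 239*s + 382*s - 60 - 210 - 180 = -8*s^3 - 14*s^2 + 615*s - 450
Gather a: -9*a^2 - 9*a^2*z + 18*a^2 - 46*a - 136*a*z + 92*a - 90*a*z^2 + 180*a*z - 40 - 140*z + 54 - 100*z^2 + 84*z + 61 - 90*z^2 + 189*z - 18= a^2*(9 - 9*z) + a*(-90*z^2 + 44*z + 46) - 190*z^2 + 133*z + 57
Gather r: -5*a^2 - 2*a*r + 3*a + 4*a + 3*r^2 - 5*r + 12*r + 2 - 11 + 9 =-5*a^2 + 7*a + 3*r^2 + r*(7 - 2*a)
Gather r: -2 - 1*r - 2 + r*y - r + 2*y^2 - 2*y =r*(y - 2) + 2*y^2 - 2*y - 4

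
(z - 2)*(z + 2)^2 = z^3 + 2*z^2 - 4*z - 8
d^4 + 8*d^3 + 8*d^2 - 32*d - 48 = (d - 2)*(d + 2)^2*(d + 6)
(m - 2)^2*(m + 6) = m^3 + 2*m^2 - 20*m + 24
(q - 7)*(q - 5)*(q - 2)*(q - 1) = q^4 - 15*q^3 + 73*q^2 - 129*q + 70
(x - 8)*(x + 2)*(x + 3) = x^3 - 3*x^2 - 34*x - 48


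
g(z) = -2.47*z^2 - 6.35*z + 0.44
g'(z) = -4.94*z - 6.35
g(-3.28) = -5.31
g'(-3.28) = 9.85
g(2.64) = -33.54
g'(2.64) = -19.39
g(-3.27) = -5.21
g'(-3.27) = 9.80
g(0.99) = -8.27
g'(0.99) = -11.24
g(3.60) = -54.43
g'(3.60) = -24.13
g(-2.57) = 0.45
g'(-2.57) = 6.35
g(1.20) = -10.74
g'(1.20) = -12.28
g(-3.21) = -4.63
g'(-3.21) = 9.51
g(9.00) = -256.78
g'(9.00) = -50.81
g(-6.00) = -50.38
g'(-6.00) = 23.29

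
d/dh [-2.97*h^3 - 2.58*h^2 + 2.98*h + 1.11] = -8.91*h^2 - 5.16*h + 2.98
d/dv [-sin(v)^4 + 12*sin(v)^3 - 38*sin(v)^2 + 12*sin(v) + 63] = 4*(-sin(v)^3 + 9*sin(v)^2 - 19*sin(v) + 3)*cos(v)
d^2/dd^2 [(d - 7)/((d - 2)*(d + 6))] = 2*(d^3 - 21*d^2 - 48*d - 148)/(d^6 + 12*d^5 + 12*d^4 - 224*d^3 - 144*d^2 + 1728*d - 1728)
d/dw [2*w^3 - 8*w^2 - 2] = 2*w*(3*w - 8)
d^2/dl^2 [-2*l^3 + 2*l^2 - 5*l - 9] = 4 - 12*l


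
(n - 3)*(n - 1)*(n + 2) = n^3 - 2*n^2 - 5*n + 6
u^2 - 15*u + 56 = (u - 8)*(u - 7)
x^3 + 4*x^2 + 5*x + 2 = (x + 1)^2*(x + 2)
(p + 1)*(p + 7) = p^2 + 8*p + 7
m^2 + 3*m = m*(m + 3)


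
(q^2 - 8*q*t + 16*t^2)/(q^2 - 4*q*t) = (q - 4*t)/q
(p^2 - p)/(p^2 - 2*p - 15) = p*(1 - p)/(-p^2 + 2*p + 15)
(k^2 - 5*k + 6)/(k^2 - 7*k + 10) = (k - 3)/(k - 5)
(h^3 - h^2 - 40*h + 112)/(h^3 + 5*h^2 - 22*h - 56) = (h - 4)/(h + 2)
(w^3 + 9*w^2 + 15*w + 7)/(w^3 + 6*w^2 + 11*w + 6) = (w^2 + 8*w + 7)/(w^2 + 5*w + 6)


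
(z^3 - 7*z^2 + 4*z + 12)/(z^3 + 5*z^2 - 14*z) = (z^2 - 5*z - 6)/(z*(z + 7))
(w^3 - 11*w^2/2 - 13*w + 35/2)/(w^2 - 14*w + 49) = (2*w^2 + 3*w - 5)/(2*(w - 7))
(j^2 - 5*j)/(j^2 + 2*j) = (j - 5)/(j + 2)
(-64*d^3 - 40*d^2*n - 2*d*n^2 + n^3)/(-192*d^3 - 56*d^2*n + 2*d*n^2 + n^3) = (2*d + n)/(6*d + n)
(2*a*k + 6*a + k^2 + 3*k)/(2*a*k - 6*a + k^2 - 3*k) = (k + 3)/(k - 3)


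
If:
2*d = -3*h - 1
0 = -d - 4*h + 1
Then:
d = -7/5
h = 3/5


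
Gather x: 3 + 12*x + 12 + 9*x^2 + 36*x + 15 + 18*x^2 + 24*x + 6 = 27*x^2 + 72*x + 36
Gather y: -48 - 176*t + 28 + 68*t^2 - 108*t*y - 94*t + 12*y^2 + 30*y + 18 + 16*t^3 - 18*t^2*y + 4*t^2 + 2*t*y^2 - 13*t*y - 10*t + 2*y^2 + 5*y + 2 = 16*t^3 + 72*t^2 - 280*t + y^2*(2*t + 14) + y*(-18*t^2 - 121*t + 35)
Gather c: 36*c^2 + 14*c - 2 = 36*c^2 + 14*c - 2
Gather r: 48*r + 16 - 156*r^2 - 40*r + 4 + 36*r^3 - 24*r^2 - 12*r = 36*r^3 - 180*r^2 - 4*r + 20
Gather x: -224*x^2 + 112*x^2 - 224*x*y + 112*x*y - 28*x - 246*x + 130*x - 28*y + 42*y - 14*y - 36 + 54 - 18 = -112*x^2 + x*(-112*y - 144)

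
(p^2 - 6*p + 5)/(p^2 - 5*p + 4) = (p - 5)/(p - 4)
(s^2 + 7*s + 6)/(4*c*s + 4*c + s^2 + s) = (s + 6)/(4*c + s)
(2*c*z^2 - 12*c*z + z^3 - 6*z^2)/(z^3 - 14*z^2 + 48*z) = (2*c + z)/(z - 8)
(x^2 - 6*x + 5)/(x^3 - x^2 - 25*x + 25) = 1/(x + 5)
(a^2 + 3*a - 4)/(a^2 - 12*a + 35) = (a^2 + 3*a - 4)/(a^2 - 12*a + 35)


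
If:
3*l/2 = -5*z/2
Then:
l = -5*z/3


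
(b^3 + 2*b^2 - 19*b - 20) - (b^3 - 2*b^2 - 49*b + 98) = 4*b^2 + 30*b - 118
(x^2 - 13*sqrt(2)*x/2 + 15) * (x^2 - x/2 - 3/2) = x^4 - 13*sqrt(2)*x^3/2 - x^3/2 + 13*sqrt(2)*x^2/4 + 27*x^2/2 - 15*x/2 + 39*sqrt(2)*x/4 - 45/2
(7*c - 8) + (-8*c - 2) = -c - 10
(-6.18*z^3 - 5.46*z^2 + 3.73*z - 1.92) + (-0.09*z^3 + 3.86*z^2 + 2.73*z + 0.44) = -6.27*z^3 - 1.6*z^2 + 6.46*z - 1.48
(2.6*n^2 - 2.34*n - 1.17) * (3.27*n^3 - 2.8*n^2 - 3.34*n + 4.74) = 8.502*n^5 - 14.9318*n^4 - 5.9579*n^3 + 23.4156*n^2 - 7.1838*n - 5.5458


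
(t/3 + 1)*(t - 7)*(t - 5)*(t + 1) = t^4/3 - 8*t^3/3 - 10*t^2/3 + 104*t/3 + 35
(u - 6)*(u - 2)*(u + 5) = u^3 - 3*u^2 - 28*u + 60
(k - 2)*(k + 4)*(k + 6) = k^3 + 8*k^2 + 4*k - 48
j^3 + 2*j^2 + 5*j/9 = j*(j + 1/3)*(j + 5/3)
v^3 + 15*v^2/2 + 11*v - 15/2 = (v - 1/2)*(v + 3)*(v + 5)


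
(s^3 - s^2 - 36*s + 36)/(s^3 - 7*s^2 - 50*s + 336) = (s^2 + 5*s - 6)/(s^2 - s - 56)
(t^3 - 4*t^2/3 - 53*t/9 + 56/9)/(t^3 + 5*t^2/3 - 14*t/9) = (3*t^2 - 11*t + 8)/(t*(3*t - 2))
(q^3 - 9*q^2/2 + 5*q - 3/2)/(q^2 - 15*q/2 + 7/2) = (q^2 - 4*q + 3)/(q - 7)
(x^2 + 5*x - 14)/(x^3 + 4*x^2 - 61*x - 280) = (x - 2)/(x^2 - 3*x - 40)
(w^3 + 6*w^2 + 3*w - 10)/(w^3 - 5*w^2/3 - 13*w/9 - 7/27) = 27*(-w^3 - 6*w^2 - 3*w + 10)/(-27*w^3 + 45*w^2 + 39*w + 7)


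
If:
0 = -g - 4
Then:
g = -4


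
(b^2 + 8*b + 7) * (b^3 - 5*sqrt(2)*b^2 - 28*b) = b^5 - 5*sqrt(2)*b^4 + 8*b^4 - 40*sqrt(2)*b^3 - 21*b^3 - 224*b^2 - 35*sqrt(2)*b^2 - 196*b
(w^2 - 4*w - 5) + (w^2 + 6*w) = 2*w^2 + 2*w - 5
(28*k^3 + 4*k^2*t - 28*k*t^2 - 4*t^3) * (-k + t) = -28*k^4 + 24*k^3*t + 32*k^2*t^2 - 24*k*t^3 - 4*t^4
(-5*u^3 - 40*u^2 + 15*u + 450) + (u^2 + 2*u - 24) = -5*u^3 - 39*u^2 + 17*u + 426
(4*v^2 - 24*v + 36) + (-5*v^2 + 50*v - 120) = -v^2 + 26*v - 84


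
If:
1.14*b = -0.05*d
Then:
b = -0.043859649122807*d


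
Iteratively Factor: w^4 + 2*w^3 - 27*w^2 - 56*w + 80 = (w - 5)*(w^3 + 7*w^2 + 8*w - 16) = (w - 5)*(w + 4)*(w^2 + 3*w - 4) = (w - 5)*(w - 1)*(w + 4)*(w + 4)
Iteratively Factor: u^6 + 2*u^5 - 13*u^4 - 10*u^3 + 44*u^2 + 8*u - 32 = (u + 2)*(u^5 - 13*u^3 + 16*u^2 + 12*u - 16) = (u + 1)*(u + 2)*(u^4 - u^3 - 12*u^2 + 28*u - 16) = (u - 1)*(u + 1)*(u + 2)*(u^3 - 12*u + 16) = (u - 1)*(u + 1)*(u + 2)*(u + 4)*(u^2 - 4*u + 4) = (u - 2)*(u - 1)*(u + 1)*(u + 2)*(u + 4)*(u - 2)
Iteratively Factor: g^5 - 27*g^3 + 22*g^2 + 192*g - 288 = (g - 2)*(g^4 + 2*g^3 - 23*g^2 - 24*g + 144) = (g - 3)*(g - 2)*(g^3 + 5*g^2 - 8*g - 48) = (g - 3)^2*(g - 2)*(g^2 + 8*g + 16) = (g - 3)^2*(g - 2)*(g + 4)*(g + 4)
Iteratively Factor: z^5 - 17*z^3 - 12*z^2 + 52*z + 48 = (z + 2)*(z^4 - 2*z^3 - 13*z^2 + 14*z + 24) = (z - 2)*(z + 2)*(z^3 - 13*z - 12) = (z - 2)*(z + 2)*(z + 3)*(z^2 - 3*z - 4) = (z - 4)*(z - 2)*(z + 2)*(z + 3)*(z + 1)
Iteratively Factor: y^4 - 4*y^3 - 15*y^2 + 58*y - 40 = (y - 2)*(y^3 - 2*y^2 - 19*y + 20) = (y - 2)*(y + 4)*(y^2 - 6*y + 5) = (y - 5)*(y - 2)*(y + 4)*(y - 1)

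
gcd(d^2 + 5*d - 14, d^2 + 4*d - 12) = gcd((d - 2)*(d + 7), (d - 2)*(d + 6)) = d - 2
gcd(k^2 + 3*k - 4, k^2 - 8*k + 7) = k - 1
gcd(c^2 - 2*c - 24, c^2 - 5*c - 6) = c - 6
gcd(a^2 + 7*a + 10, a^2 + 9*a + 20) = a + 5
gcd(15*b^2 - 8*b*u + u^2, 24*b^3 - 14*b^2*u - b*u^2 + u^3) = -3*b + u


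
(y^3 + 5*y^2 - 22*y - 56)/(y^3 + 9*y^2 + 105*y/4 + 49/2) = 4*(y^2 + 3*y - 28)/(4*y^2 + 28*y + 49)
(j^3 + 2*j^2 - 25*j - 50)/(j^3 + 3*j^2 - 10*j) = (j^2 - 3*j - 10)/(j*(j - 2))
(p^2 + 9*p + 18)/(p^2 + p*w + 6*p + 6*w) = (p + 3)/(p + w)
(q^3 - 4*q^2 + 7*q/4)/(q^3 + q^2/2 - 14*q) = (q - 1/2)/(q + 4)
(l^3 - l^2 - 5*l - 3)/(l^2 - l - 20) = (-l^3 + l^2 + 5*l + 3)/(-l^2 + l + 20)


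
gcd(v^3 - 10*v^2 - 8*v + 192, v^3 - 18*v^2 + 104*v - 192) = v^2 - 14*v + 48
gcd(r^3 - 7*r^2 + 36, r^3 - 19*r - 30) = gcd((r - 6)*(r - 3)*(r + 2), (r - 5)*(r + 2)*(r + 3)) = r + 2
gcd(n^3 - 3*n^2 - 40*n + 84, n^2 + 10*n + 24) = n + 6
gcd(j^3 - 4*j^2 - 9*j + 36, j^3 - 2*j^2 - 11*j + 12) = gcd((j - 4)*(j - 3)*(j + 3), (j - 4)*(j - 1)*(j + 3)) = j^2 - j - 12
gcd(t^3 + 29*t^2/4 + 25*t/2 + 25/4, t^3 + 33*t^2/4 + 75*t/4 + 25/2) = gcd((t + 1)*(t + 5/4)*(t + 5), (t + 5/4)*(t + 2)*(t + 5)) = t^2 + 25*t/4 + 25/4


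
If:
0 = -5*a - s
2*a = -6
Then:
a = -3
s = 15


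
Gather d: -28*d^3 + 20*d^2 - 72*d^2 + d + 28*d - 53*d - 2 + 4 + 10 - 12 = -28*d^3 - 52*d^2 - 24*d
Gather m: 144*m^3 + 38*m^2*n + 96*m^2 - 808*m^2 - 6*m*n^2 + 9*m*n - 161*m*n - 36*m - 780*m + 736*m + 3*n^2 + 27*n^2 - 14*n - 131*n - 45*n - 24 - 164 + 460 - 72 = 144*m^3 + m^2*(38*n - 712) + m*(-6*n^2 - 152*n - 80) + 30*n^2 - 190*n + 200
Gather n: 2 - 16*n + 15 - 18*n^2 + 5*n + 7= -18*n^2 - 11*n + 24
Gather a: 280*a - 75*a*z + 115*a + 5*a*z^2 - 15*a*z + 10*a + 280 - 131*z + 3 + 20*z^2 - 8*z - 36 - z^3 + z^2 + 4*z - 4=a*(5*z^2 - 90*z + 405) - z^3 + 21*z^2 - 135*z + 243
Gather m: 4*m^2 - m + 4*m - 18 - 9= 4*m^2 + 3*m - 27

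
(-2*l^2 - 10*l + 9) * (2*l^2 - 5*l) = -4*l^4 - 10*l^3 + 68*l^2 - 45*l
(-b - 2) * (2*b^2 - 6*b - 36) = -2*b^3 + 2*b^2 + 48*b + 72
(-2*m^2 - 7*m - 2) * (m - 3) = -2*m^3 - m^2 + 19*m + 6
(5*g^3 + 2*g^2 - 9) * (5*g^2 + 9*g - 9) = 25*g^5 + 55*g^4 - 27*g^3 - 63*g^2 - 81*g + 81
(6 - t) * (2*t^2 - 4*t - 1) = -2*t^3 + 16*t^2 - 23*t - 6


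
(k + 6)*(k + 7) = k^2 + 13*k + 42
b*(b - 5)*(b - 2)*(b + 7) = b^4 - 39*b^2 + 70*b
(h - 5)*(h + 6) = h^2 + h - 30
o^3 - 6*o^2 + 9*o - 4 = (o - 4)*(o - 1)^2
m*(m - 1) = m^2 - m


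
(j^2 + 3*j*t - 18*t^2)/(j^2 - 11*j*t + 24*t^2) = (-j - 6*t)/(-j + 8*t)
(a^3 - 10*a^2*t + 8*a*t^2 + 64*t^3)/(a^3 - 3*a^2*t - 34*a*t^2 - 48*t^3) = (a - 4*t)/(a + 3*t)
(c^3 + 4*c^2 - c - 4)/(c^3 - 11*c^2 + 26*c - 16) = (c^2 + 5*c + 4)/(c^2 - 10*c + 16)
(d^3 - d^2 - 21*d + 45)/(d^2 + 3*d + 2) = (d^3 - d^2 - 21*d + 45)/(d^2 + 3*d + 2)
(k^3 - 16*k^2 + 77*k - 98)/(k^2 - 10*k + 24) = (k^3 - 16*k^2 + 77*k - 98)/(k^2 - 10*k + 24)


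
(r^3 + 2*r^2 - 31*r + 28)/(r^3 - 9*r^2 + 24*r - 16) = (r + 7)/(r - 4)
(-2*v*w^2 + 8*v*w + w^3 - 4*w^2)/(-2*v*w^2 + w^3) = (w - 4)/w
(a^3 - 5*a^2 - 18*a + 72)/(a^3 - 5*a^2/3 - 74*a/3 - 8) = 3*(a - 3)/(3*a + 1)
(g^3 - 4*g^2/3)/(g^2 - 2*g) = g*(3*g - 4)/(3*(g - 2))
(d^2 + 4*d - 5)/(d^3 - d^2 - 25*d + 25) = 1/(d - 5)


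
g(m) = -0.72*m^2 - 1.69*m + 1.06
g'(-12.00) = 15.59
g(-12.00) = -82.34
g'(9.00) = -14.65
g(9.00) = -72.47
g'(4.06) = -7.54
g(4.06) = -17.67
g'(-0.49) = -0.98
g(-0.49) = 1.72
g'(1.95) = -4.50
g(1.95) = -4.97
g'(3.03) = -6.05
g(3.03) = -10.67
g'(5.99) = -10.32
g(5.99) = -34.90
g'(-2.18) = 1.45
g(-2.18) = 1.32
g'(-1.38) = 0.30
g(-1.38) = 2.02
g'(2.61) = -5.45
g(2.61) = -8.26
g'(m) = -1.44*m - 1.69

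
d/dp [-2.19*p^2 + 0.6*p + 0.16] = 0.6 - 4.38*p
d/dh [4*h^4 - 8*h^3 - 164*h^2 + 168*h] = 16*h^3 - 24*h^2 - 328*h + 168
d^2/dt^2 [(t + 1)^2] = 2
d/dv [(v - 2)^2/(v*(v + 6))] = 2*(5*v^2 - 4*v - 12)/(v^2*(v^2 + 12*v + 36))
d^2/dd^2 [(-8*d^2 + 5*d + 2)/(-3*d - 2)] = 88/(27*d^3 + 54*d^2 + 36*d + 8)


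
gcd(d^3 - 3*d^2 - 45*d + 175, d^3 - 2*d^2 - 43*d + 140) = d^2 + 2*d - 35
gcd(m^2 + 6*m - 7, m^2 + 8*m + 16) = 1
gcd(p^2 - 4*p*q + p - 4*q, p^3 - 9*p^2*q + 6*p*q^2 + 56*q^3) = p - 4*q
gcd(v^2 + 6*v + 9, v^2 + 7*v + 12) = v + 3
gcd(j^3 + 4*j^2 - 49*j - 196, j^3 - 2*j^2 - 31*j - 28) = j^2 - 3*j - 28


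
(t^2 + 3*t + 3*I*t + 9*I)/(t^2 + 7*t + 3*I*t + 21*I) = (t + 3)/(t + 7)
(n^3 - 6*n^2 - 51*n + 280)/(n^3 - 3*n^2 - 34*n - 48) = (n^2 + 2*n - 35)/(n^2 + 5*n + 6)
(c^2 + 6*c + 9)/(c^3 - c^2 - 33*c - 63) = 1/(c - 7)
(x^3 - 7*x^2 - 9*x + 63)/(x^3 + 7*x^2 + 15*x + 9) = (x^2 - 10*x + 21)/(x^2 + 4*x + 3)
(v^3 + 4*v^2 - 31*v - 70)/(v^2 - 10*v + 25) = (v^2 + 9*v + 14)/(v - 5)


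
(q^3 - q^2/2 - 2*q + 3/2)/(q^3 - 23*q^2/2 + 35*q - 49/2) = (2*q^2 + q - 3)/(2*q^2 - 21*q + 49)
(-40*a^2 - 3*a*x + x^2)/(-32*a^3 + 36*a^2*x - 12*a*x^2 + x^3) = (5*a + x)/(4*a^2 - 4*a*x + x^2)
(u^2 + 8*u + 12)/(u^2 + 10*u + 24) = (u + 2)/(u + 4)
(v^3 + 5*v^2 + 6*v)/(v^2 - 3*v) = (v^2 + 5*v + 6)/(v - 3)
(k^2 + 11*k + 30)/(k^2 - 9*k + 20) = (k^2 + 11*k + 30)/(k^2 - 9*k + 20)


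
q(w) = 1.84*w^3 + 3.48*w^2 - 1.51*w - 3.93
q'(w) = 5.52*w^2 + 6.96*w - 1.51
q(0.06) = -4.01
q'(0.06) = -1.07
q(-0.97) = -0.87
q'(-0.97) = -3.07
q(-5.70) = -223.01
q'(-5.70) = 138.16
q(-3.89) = -53.71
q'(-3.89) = 54.94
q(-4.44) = -89.67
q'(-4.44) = 76.41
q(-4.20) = -72.52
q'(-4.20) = 66.63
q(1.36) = 5.08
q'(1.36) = 18.17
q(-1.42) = -0.04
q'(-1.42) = -0.26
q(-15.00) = -5408.28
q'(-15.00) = 1136.09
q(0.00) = -3.93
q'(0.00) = -1.51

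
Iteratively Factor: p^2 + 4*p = (p)*(p + 4)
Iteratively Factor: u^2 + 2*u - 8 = (u + 4)*(u - 2)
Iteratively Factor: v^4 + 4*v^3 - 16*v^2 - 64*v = (v - 4)*(v^3 + 8*v^2 + 16*v) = (v - 4)*(v + 4)*(v^2 + 4*v) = v*(v - 4)*(v + 4)*(v + 4)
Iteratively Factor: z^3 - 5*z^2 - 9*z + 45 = (z - 3)*(z^2 - 2*z - 15) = (z - 5)*(z - 3)*(z + 3)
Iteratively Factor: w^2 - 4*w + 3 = (w - 1)*(w - 3)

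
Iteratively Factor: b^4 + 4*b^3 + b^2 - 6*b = (b)*(b^3 + 4*b^2 + b - 6) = b*(b - 1)*(b^2 + 5*b + 6) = b*(b - 1)*(b + 3)*(b + 2)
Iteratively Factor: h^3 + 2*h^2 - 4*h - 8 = (h - 2)*(h^2 + 4*h + 4) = (h - 2)*(h + 2)*(h + 2)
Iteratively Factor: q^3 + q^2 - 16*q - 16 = (q + 4)*(q^2 - 3*q - 4) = (q + 1)*(q + 4)*(q - 4)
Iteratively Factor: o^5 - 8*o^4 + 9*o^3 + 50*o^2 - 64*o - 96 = (o - 4)*(o^4 - 4*o^3 - 7*o^2 + 22*o + 24) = (o - 4)*(o + 2)*(o^3 - 6*o^2 + 5*o + 12) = (o - 4)*(o + 1)*(o + 2)*(o^2 - 7*o + 12) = (o - 4)^2*(o + 1)*(o + 2)*(o - 3)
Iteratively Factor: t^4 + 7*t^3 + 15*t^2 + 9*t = (t + 3)*(t^3 + 4*t^2 + 3*t) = (t + 1)*(t + 3)*(t^2 + 3*t) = (t + 1)*(t + 3)^2*(t)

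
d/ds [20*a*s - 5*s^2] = 20*a - 10*s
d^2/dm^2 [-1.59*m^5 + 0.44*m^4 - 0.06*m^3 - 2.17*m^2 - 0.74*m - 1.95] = -31.8*m^3 + 5.28*m^2 - 0.36*m - 4.34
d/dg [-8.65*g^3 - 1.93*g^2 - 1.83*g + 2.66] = -25.95*g^2 - 3.86*g - 1.83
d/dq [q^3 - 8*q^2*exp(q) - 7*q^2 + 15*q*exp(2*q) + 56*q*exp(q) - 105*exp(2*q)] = -8*q^2*exp(q) + 3*q^2 + 30*q*exp(2*q) + 40*q*exp(q) - 14*q - 195*exp(2*q) + 56*exp(q)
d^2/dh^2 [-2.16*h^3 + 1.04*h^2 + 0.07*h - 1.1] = 2.08 - 12.96*h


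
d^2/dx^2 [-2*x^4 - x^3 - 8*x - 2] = 6*x*(-4*x - 1)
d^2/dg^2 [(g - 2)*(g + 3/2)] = 2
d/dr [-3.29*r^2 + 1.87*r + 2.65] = 1.87 - 6.58*r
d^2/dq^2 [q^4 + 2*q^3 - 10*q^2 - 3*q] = 12*q^2 + 12*q - 20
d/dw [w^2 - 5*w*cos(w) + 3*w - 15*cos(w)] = 5*w*sin(w) + 2*w + 15*sin(w) - 5*cos(w) + 3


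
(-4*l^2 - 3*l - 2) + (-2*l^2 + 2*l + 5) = -6*l^2 - l + 3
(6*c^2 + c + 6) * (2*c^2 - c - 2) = 12*c^4 - 4*c^3 - c^2 - 8*c - 12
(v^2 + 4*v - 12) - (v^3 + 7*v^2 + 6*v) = -v^3 - 6*v^2 - 2*v - 12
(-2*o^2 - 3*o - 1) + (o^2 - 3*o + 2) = -o^2 - 6*o + 1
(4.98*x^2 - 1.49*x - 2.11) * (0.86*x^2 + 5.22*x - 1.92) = 4.2828*x^4 + 24.7142*x^3 - 19.154*x^2 - 8.1534*x + 4.0512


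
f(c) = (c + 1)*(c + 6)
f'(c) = 2*c + 7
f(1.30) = 16.79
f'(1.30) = 9.60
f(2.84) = 33.95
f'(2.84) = 12.68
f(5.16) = 68.75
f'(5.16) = 17.32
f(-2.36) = -4.95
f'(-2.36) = 2.28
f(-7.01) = 6.07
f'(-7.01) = -7.02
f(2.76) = 32.94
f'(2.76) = 12.52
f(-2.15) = -4.43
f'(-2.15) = 2.70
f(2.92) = 34.97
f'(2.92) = 12.84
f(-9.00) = 24.00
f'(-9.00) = -11.00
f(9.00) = 150.00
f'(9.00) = 25.00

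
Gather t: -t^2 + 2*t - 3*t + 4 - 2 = -t^2 - t + 2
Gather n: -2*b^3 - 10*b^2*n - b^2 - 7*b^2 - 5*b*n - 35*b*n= -2*b^3 - 8*b^2 + n*(-10*b^2 - 40*b)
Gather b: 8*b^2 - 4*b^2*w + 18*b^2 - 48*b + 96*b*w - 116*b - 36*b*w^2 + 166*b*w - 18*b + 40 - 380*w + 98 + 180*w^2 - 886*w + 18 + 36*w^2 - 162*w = b^2*(26 - 4*w) + b*(-36*w^2 + 262*w - 182) + 216*w^2 - 1428*w + 156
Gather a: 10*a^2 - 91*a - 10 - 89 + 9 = 10*a^2 - 91*a - 90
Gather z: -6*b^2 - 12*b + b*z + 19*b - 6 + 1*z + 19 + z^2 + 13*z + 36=-6*b^2 + 7*b + z^2 + z*(b + 14) + 49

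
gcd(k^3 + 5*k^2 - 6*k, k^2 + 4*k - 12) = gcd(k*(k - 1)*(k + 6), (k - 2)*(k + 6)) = k + 6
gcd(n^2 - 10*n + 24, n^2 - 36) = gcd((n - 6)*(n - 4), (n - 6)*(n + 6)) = n - 6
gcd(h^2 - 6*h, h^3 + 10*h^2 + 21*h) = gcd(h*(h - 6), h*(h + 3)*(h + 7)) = h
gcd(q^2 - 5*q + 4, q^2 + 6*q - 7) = q - 1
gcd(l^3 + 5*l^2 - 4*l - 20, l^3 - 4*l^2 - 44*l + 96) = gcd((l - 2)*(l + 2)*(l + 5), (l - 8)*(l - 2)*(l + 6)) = l - 2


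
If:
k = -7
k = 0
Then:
No Solution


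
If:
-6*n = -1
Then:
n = 1/6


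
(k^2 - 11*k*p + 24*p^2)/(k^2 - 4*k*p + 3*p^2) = (-k + 8*p)/(-k + p)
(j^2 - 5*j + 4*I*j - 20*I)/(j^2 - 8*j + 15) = (j + 4*I)/(j - 3)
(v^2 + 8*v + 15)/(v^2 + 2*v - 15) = (v + 3)/(v - 3)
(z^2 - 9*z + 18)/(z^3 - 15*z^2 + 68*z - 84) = (z - 3)/(z^2 - 9*z + 14)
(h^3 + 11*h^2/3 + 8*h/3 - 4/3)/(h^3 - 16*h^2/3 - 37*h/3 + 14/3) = (h + 2)/(h - 7)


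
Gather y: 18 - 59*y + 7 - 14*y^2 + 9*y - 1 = -14*y^2 - 50*y + 24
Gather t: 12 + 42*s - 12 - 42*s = 0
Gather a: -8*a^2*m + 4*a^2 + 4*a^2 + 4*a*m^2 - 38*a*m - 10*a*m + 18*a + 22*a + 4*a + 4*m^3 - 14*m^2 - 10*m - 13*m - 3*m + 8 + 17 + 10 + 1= a^2*(8 - 8*m) + a*(4*m^2 - 48*m + 44) + 4*m^3 - 14*m^2 - 26*m + 36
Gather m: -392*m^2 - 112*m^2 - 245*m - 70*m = -504*m^2 - 315*m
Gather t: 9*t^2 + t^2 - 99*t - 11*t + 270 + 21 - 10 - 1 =10*t^2 - 110*t + 280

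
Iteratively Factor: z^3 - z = (z)*(z^2 - 1) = z*(z - 1)*(z + 1)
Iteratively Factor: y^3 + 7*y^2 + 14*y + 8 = (y + 4)*(y^2 + 3*y + 2) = (y + 2)*(y + 4)*(y + 1)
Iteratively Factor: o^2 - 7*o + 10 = (o - 2)*(o - 5)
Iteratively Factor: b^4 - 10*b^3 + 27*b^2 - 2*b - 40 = (b - 4)*(b^3 - 6*b^2 + 3*b + 10) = (b - 5)*(b - 4)*(b^2 - b - 2) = (b - 5)*(b - 4)*(b - 2)*(b + 1)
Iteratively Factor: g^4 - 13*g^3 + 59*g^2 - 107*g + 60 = (g - 4)*(g^3 - 9*g^2 + 23*g - 15) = (g - 4)*(g - 3)*(g^2 - 6*g + 5) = (g - 4)*(g - 3)*(g - 1)*(g - 5)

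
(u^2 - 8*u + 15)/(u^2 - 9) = (u - 5)/(u + 3)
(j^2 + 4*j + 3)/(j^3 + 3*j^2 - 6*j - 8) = (j + 3)/(j^2 + 2*j - 8)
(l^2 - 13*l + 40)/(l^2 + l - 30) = (l - 8)/(l + 6)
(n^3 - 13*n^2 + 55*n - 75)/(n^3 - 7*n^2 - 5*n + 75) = (n - 3)/(n + 3)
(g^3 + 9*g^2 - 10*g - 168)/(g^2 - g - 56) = (g^2 + 2*g - 24)/(g - 8)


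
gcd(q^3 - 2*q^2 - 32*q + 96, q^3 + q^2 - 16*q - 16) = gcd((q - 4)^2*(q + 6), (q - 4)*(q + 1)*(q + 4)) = q - 4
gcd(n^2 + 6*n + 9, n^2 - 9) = n + 3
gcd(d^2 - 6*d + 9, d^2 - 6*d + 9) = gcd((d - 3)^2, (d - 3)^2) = d^2 - 6*d + 9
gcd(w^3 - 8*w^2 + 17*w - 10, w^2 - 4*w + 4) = w - 2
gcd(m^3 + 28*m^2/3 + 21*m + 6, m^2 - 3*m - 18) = m + 3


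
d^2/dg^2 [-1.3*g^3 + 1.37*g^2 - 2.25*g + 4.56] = 2.74 - 7.8*g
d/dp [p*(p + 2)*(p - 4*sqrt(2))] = 3*p^2 - 8*sqrt(2)*p + 4*p - 8*sqrt(2)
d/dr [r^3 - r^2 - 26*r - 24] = 3*r^2 - 2*r - 26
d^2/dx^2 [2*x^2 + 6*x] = 4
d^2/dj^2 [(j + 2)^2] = 2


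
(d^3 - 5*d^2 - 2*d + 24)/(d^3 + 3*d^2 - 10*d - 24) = (d - 4)/(d + 4)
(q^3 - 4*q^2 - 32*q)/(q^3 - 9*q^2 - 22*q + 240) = q*(q + 4)/(q^2 - q - 30)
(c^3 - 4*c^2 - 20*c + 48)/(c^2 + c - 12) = (c^2 - 8*c + 12)/(c - 3)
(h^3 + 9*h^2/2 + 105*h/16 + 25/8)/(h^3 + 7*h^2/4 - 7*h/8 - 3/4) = (16*h^2 + 40*h + 25)/(2*(8*h^2 - 2*h - 3))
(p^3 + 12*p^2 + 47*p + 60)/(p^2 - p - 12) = (p^2 + 9*p + 20)/(p - 4)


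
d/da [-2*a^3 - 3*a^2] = 6*a*(-a - 1)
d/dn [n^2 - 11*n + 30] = 2*n - 11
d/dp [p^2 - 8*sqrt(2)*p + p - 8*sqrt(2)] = 2*p - 8*sqrt(2) + 1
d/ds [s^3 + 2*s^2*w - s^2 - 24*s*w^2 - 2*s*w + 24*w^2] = 3*s^2 + 4*s*w - 2*s - 24*w^2 - 2*w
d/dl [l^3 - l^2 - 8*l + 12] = 3*l^2 - 2*l - 8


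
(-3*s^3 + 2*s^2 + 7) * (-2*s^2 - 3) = 6*s^5 - 4*s^4 + 9*s^3 - 20*s^2 - 21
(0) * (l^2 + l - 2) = 0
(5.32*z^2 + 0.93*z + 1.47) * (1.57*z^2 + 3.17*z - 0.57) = 8.3524*z^4 + 18.3245*z^3 + 2.2236*z^2 + 4.1298*z - 0.8379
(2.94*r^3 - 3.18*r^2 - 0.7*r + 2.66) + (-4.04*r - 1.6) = 2.94*r^3 - 3.18*r^2 - 4.74*r + 1.06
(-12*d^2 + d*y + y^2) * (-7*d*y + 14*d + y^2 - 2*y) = 84*d^3*y - 168*d^3 - 19*d^2*y^2 + 38*d^2*y - 6*d*y^3 + 12*d*y^2 + y^4 - 2*y^3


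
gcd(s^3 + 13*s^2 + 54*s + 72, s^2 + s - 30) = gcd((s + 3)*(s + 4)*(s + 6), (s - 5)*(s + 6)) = s + 6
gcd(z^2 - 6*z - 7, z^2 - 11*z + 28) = z - 7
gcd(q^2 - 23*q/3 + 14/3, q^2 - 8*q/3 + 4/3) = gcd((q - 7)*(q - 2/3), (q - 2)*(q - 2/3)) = q - 2/3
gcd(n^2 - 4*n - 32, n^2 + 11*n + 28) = n + 4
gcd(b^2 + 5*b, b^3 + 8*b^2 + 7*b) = b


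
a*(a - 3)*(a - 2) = a^3 - 5*a^2 + 6*a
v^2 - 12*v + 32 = (v - 8)*(v - 4)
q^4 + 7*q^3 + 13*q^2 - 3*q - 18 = (q - 1)*(q + 2)*(q + 3)^2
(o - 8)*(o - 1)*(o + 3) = o^3 - 6*o^2 - 19*o + 24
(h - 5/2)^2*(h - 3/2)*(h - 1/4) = h^4 - 27*h^3/4 + 123*h^2/8 - 205*h/16 + 75/32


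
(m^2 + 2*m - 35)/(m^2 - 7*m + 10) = (m + 7)/(m - 2)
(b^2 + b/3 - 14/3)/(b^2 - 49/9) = 3*(b - 2)/(3*b - 7)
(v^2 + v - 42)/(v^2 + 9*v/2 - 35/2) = 2*(v - 6)/(2*v - 5)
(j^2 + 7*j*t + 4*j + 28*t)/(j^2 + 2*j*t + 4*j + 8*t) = (j + 7*t)/(j + 2*t)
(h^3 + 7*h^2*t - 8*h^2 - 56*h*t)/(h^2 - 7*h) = (h^2 + 7*h*t - 8*h - 56*t)/(h - 7)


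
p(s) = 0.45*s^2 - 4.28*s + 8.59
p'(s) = 0.9*s - 4.28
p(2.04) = 1.73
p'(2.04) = -2.44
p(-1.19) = 14.32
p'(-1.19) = -5.35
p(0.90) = 5.10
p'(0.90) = -3.47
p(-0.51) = 10.89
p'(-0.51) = -4.74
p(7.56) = 1.95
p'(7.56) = 2.52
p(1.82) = 2.29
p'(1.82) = -2.64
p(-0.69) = 11.76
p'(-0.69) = -4.90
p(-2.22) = 20.31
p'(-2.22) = -6.28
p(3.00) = -0.20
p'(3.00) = -1.58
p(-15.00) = 174.04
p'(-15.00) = -17.78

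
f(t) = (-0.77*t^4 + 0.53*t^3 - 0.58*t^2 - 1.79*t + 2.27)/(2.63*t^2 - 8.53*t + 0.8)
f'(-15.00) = 8.06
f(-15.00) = -56.73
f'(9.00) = -5.77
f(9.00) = -34.48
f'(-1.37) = 0.59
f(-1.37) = -0.03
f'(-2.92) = 1.22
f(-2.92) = -1.38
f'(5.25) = -1.89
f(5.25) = -18.64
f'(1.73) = 2.57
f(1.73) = 1.10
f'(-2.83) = 1.18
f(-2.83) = -1.28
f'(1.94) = 4.02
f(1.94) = 1.78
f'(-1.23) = 0.56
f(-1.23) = 0.06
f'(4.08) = 6.62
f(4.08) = -19.64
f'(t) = (8.53 - 5.26*t)*(-0.77*t^4 + 0.53*t^3 - 0.58*t^2 - 1.79*t + 2.27)/(2.63*t^2 - 8.53*t + 0.8)^2 + (-3.08*t^3 + 1.59*t^2 - 1.16*t - 1.79)/(2.63*t^2 - 8.53*t + 0.8)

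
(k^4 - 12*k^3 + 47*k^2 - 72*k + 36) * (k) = k^5 - 12*k^4 + 47*k^3 - 72*k^2 + 36*k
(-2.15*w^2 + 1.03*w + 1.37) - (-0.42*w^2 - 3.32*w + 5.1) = -1.73*w^2 + 4.35*w - 3.73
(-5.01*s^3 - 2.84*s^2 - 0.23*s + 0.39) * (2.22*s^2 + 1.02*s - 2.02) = -11.1222*s^5 - 11.415*s^4 + 6.7128*s^3 + 6.368*s^2 + 0.8624*s - 0.7878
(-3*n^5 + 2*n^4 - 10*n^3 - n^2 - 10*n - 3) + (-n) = -3*n^5 + 2*n^4 - 10*n^3 - n^2 - 11*n - 3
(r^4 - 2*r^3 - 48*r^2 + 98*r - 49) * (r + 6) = r^5 + 4*r^4 - 60*r^3 - 190*r^2 + 539*r - 294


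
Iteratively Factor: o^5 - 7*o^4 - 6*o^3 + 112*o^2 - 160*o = (o + 4)*(o^4 - 11*o^3 + 38*o^2 - 40*o) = (o - 4)*(o + 4)*(o^3 - 7*o^2 + 10*o) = (o - 4)*(o - 2)*(o + 4)*(o^2 - 5*o) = (o - 5)*(o - 4)*(o - 2)*(o + 4)*(o)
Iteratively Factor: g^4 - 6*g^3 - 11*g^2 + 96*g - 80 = (g + 4)*(g^3 - 10*g^2 + 29*g - 20) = (g - 1)*(g + 4)*(g^2 - 9*g + 20) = (g - 4)*(g - 1)*(g + 4)*(g - 5)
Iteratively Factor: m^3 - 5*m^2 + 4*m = (m - 4)*(m^2 - m) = (m - 4)*(m - 1)*(m)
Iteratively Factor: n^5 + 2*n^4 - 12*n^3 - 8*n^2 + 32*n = (n + 4)*(n^4 - 2*n^3 - 4*n^2 + 8*n) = n*(n + 4)*(n^3 - 2*n^2 - 4*n + 8) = n*(n - 2)*(n + 4)*(n^2 - 4) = n*(n - 2)^2*(n + 4)*(n + 2)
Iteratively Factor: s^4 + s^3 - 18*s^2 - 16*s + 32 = (s - 4)*(s^3 + 5*s^2 + 2*s - 8) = (s - 4)*(s + 2)*(s^2 + 3*s - 4) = (s - 4)*(s - 1)*(s + 2)*(s + 4)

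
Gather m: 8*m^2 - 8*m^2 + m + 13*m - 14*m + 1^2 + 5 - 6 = 0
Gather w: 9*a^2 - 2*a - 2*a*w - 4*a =9*a^2 - 2*a*w - 6*a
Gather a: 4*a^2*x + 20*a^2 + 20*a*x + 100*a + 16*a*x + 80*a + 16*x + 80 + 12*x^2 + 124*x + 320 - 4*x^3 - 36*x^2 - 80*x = a^2*(4*x + 20) + a*(36*x + 180) - 4*x^3 - 24*x^2 + 60*x + 400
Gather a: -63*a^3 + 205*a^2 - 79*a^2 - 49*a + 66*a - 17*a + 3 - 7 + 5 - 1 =-63*a^3 + 126*a^2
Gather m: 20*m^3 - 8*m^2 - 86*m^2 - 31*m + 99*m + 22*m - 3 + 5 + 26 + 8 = 20*m^3 - 94*m^2 + 90*m + 36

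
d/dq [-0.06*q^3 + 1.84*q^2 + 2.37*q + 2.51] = -0.18*q^2 + 3.68*q + 2.37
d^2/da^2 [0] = 0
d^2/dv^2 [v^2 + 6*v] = 2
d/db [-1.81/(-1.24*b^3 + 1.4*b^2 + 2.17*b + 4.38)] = (-6.7332*b^2 + 5.068*b + 3.9277)/(-1.24*b^3 + 1.4*b^2 + 2.17*b + 4.38)^2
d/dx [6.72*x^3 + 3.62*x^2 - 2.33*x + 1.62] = 20.16*x^2 + 7.24*x - 2.33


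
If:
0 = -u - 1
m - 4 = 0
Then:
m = 4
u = -1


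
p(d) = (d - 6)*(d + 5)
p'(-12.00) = -25.00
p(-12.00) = 126.00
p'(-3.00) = -7.00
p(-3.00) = -18.00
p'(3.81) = 6.62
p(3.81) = -19.29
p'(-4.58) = -10.16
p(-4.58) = -4.44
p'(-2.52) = -6.04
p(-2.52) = -21.13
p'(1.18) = 1.36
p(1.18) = -29.79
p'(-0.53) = -2.06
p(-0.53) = -29.19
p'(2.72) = 4.44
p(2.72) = -25.32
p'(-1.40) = -3.80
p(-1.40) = -26.64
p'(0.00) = -1.00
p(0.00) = -30.00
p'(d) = 2*d - 1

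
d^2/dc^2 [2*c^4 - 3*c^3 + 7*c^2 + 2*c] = 24*c^2 - 18*c + 14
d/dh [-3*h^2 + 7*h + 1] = 7 - 6*h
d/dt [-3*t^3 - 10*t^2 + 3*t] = -9*t^2 - 20*t + 3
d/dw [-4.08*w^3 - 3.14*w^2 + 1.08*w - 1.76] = -12.24*w^2 - 6.28*w + 1.08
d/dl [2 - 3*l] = -3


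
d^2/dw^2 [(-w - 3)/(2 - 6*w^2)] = 9*(4*w^2*(w + 3) - (w + 1)*(3*w^2 - 1))/(3*w^2 - 1)^3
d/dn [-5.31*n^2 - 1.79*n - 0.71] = -10.62*n - 1.79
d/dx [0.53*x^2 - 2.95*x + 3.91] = 1.06*x - 2.95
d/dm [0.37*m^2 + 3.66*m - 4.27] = 0.74*m + 3.66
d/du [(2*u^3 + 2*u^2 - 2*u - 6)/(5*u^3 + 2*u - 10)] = 2*(-5*u^4 + 14*u^3 + 17*u^2 - 20*u + 16)/(25*u^6 + 20*u^4 - 100*u^3 + 4*u^2 - 40*u + 100)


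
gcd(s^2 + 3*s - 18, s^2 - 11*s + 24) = s - 3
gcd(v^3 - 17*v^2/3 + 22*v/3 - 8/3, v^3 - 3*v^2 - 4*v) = v - 4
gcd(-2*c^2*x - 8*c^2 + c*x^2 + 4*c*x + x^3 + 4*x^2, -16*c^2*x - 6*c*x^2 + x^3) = 2*c + x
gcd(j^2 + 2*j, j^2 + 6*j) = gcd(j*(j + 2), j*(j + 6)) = j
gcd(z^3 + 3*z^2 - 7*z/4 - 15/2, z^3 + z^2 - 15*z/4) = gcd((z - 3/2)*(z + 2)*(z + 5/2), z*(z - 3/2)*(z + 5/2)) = z^2 + z - 15/4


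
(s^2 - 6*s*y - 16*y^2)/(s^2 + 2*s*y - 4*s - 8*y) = (s - 8*y)/(s - 4)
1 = 1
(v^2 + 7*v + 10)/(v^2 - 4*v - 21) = (v^2 + 7*v + 10)/(v^2 - 4*v - 21)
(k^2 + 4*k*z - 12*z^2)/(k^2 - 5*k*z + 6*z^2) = (-k - 6*z)/(-k + 3*z)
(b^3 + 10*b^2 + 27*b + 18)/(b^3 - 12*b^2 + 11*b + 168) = (b^2 + 7*b + 6)/(b^2 - 15*b + 56)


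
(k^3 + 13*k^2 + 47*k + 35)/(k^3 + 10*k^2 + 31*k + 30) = (k^2 + 8*k + 7)/(k^2 + 5*k + 6)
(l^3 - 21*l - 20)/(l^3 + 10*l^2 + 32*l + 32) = (l^2 - 4*l - 5)/(l^2 + 6*l + 8)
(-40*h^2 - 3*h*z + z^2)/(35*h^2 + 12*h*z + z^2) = (-8*h + z)/(7*h + z)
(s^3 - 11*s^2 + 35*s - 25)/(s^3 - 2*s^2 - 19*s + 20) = (s - 5)/(s + 4)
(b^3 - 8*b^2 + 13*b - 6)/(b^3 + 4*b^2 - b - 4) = (b^2 - 7*b + 6)/(b^2 + 5*b + 4)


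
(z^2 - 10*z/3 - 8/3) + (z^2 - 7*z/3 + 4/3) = 2*z^2 - 17*z/3 - 4/3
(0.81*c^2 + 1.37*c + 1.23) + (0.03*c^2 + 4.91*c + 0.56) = 0.84*c^2 + 6.28*c + 1.79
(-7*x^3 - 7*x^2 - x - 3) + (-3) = -7*x^3 - 7*x^2 - x - 6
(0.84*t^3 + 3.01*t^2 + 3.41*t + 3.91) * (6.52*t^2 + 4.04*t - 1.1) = 5.4768*t^5 + 23.0188*t^4 + 33.4696*t^3 + 35.9586*t^2 + 12.0454*t - 4.301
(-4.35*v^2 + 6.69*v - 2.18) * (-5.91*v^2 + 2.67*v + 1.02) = 25.7085*v^4 - 51.1524*v^3 + 26.3091*v^2 + 1.0032*v - 2.2236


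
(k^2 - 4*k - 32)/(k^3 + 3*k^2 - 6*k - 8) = (k - 8)/(k^2 - k - 2)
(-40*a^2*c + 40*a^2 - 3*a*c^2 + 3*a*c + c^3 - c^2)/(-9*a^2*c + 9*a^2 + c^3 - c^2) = (40*a^2 + 3*a*c - c^2)/(9*a^2 - c^2)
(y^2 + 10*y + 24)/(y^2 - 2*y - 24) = (y + 6)/(y - 6)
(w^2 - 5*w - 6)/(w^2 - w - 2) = (w - 6)/(w - 2)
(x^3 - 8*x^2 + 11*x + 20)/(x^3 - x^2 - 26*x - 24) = (x^2 - 9*x + 20)/(x^2 - 2*x - 24)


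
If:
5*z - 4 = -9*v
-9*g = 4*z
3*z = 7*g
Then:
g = 0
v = 4/9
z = 0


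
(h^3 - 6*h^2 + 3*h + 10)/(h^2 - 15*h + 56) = (h^3 - 6*h^2 + 3*h + 10)/(h^2 - 15*h + 56)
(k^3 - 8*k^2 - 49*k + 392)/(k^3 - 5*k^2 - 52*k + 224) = (k - 7)/(k - 4)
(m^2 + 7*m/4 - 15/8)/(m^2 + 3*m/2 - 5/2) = (m - 3/4)/(m - 1)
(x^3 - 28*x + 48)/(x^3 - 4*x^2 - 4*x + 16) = (x + 6)/(x + 2)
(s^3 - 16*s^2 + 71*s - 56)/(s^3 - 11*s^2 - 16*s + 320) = (s^2 - 8*s + 7)/(s^2 - 3*s - 40)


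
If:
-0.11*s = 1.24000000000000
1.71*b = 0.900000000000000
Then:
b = 0.53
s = -11.27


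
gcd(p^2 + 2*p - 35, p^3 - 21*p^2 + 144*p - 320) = p - 5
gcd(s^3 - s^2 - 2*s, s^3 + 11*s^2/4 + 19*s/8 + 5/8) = s + 1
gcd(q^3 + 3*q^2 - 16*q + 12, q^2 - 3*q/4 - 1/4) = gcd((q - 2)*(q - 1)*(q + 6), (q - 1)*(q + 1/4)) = q - 1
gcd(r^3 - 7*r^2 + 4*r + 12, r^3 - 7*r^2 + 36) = r - 6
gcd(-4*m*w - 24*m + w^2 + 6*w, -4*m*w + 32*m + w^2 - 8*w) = -4*m + w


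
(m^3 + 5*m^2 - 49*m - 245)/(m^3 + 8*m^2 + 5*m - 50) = (m^2 - 49)/(m^2 + 3*m - 10)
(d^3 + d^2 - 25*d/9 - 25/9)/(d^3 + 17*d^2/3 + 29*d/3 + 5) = (d - 5/3)/(d + 3)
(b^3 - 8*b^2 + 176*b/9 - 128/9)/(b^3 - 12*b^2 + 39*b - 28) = (b^2 - 4*b + 32/9)/(b^2 - 8*b + 7)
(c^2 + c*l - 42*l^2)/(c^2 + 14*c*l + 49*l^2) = (c - 6*l)/(c + 7*l)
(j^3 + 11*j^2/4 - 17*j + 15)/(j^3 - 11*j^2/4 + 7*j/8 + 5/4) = 2*(j + 6)/(2*j + 1)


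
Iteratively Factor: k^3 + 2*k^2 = (k)*(k^2 + 2*k) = k*(k + 2)*(k)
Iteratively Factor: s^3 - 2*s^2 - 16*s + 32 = (s - 2)*(s^2 - 16) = (s - 4)*(s - 2)*(s + 4)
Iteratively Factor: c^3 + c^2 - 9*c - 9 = (c - 3)*(c^2 + 4*c + 3) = (c - 3)*(c + 3)*(c + 1)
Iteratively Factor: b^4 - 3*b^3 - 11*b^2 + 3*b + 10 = (b - 5)*(b^3 + 2*b^2 - b - 2) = (b - 5)*(b + 1)*(b^2 + b - 2) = (b - 5)*(b + 1)*(b + 2)*(b - 1)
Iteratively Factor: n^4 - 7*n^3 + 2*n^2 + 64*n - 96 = (n - 2)*(n^3 - 5*n^2 - 8*n + 48) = (n - 2)*(n + 3)*(n^2 - 8*n + 16) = (n - 4)*(n - 2)*(n + 3)*(n - 4)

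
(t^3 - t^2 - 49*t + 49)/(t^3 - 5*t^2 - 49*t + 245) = (t - 1)/(t - 5)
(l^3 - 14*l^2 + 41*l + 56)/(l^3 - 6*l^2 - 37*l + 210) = (l^2 - 7*l - 8)/(l^2 + l - 30)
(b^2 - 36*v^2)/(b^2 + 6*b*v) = (b - 6*v)/b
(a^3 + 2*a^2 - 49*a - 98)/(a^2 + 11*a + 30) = (a^3 + 2*a^2 - 49*a - 98)/(a^2 + 11*a + 30)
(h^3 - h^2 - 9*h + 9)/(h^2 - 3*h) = h + 2 - 3/h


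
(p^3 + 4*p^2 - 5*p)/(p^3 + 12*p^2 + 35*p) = (p - 1)/(p + 7)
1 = 1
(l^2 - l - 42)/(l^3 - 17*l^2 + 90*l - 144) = (l^2 - l - 42)/(l^3 - 17*l^2 + 90*l - 144)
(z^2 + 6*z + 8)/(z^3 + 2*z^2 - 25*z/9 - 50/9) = 9*(z + 4)/(9*z^2 - 25)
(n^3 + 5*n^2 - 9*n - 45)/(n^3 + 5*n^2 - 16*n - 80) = (n^2 - 9)/(n^2 - 16)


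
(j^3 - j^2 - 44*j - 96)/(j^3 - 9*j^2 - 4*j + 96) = (j + 4)/(j - 4)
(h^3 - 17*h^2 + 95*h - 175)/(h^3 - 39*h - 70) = (h^2 - 10*h + 25)/(h^2 + 7*h + 10)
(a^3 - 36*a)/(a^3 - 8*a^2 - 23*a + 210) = a*(a + 6)/(a^2 - 2*a - 35)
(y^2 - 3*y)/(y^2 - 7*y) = (y - 3)/(y - 7)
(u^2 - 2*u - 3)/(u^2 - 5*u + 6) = (u + 1)/(u - 2)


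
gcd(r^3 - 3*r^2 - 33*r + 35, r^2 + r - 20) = r + 5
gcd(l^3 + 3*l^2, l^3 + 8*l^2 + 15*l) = l^2 + 3*l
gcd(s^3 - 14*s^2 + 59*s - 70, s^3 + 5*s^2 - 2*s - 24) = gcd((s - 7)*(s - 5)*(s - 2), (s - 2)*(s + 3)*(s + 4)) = s - 2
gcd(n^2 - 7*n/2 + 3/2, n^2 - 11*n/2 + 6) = 1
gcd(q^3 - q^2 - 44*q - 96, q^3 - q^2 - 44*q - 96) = q^3 - q^2 - 44*q - 96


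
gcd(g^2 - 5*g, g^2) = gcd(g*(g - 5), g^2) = g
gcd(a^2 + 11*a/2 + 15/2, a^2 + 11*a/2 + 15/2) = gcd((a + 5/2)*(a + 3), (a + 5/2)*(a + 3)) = a^2 + 11*a/2 + 15/2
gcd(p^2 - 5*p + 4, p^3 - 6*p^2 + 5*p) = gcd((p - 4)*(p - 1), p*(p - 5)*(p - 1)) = p - 1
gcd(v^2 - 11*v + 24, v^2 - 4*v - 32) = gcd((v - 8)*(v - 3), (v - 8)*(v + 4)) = v - 8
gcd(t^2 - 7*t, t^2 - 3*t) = t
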